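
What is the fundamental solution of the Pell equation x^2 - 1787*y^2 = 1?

First expand sqrt(1787) as a continued fraction. With x_i = (sqrt(1787) + m_i)/d_i and (m_0, d_0) = (0, 1): a_0 = floor(sqrt(1787)) = 42, since 42^2 = 1764 <= 1787 < 1849 = 43^2.
Iterate m_{i+1} = d_i*a_i - m_i, d_{i+1} = (1787 - m_{i+1}^2)/d_i, a_{i+1} = floor((a_0 + m_{i+1})/d_{i+1}):
  m_1 = 1*42 - 0 = 42, d_1 = (1787 - 42^2)/1 = 23/1 = 23, a_1 = floor((42 + 42)/23) = 3.
  m_2 = 23*3 - 42 = 27, d_2 = (1787 - 27^2)/23 = 1058/23 = 46, a_2 = floor((42 + 27)/46) = 1.
  m_3 = 46*1 - 27 = 19, d_3 = (1787 - 19^2)/46 = 1426/46 = 31, a_3 = floor((42 + 19)/31) = 1.
  m_4 = 31*1 - 19 = 12, d_4 = (1787 - 12^2)/31 = 1643/31 = 53, a_4 = floor((42 + 12)/53) = 1.
  m_5 = 53*1 - 12 = 41, d_5 = (1787 - 41^2)/53 = 106/53 = 2, a_5 = floor((42 + 41)/2) = 41.
  m_6 = 2*41 - 41 = 41, d_6 = (1787 - 41^2)/2 = 106/2 = 53, a_6 = floor((42 + 41)/53) = 1.
  m_7 = 53*1 - 41 = 12, d_7 = (1787 - 12^2)/53 = 1643/53 = 31, a_7 = floor((42 + 12)/31) = 1.
  m_8 = 31*1 - 12 = 19, d_8 = (1787 - 19^2)/31 = 1426/31 = 46, a_8 = floor((42 + 19)/46) = 1.
  m_9 = 46*1 - 19 = 27, d_9 = (1787 - 27^2)/46 = 1058/46 = 23, a_9 = floor((42 + 27)/23) = 3.
  m_10 = 23*3 - 27 = 42, d_10 = (1787 - 42^2)/23 = 23/23 = 1, a_10 = floor((42 + 42)/1) = 84.
  m_11 = 1*84 - 42 = 42, d_11 = (1787 - 42^2)/1 = 23/1 = 23: (m_11, d_11) = (m_1, d_1) = (42, 23), so from here the quotients repeat a_1, ..., a_10; the period length is 10.
So sqrt(1787) = [42; (3, 1, 1, 1, 41, 1, 1, 1, 3, 84)] with period length k = 10.
k is even, so the fundamental solution of x^2 - 1787y^2 = 1 is (p_{k-1}, q_{k-1}) = (p_9, q_9); compute convergents through index 9.
Convergents (p_i = a_i*p_{i-1} + p_{i-2}, q_i = a_i*q_{i-1} + q_{i-2} with p_{-2}=0, p_{-1}=1, q_{-2}=1, q_{-1}=0):
  i=0: a_0=42, p_0 = 42*1 + 0 = 42, q_0 = 42*0 + 1 = 1.
  i=1: a_1=3, p_1 = 3*42 + 1 = 127, q_1 = 3*1 + 0 = 3.
  i=2: a_2=1, p_2 = 1*127 + 42 = 169, q_2 = 1*3 + 1 = 4.
  i=3: a_3=1, p_3 = 1*169 + 127 = 296, q_3 = 1*4 + 3 = 7.
  i=4: a_4=1, p_4 = 1*296 + 169 = 465, q_4 = 1*7 + 4 = 11.
  i=5: a_5=41, p_5 = 41*465 + 296 = 19361, q_5 = 41*11 + 7 = 458.
  i=6: a_6=1, p_6 = 1*19361 + 465 = 19826, q_6 = 1*458 + 11 = 469.
  i=7: a_7=1, p_7 = 1*19826 + 19361 = 39187, q_7 = 1*469 + 458 = 927.
  i=8: a_8=1, p_8 = 1*39187 + 19826 = 59013, q_8 = 1*927 + 469 = 1396.
  i=9: a_9=3, p_9 = 3*59013 + 39187 = 216226, q_9 = 3*1396 + 927 = 5115.
Check: 216226^2 - 1787*5115^2 = 46753683076 - 46753683075 = 1, so (x, y) = (216226, 5115) solves the equation, and by the theorem it is the least positive solution.

(x, y) = (216226, 5115)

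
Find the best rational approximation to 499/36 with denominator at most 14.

97/7

Expand x = 499/36 as a continued fraction with the Euclidean algorithm:
  499 = 13*36 + 31, so a_0 = 13.
  36 = 1*31 + 5, so a_1 = 1.
  31 = 6*5 + 1, so a_2 = 6.
  5 = 5*1 + 0, so a_3 = 5.
so x = [13; 1, 6, 5].
Convergents (p_i = a_i*p_{i-1} + p_{i-2}, q_i = a_i*q_{i-1} + q_{i-2} with p_{-2}=0, p_{-1}=1, q_{-2}=1, q_{-1}=0), until the denominator exceeds 14:
  i=0: a_0=13, p_0 = 13*1 + 0 = 13, q_0 = 13*0 + 1 = 1.
  i=1: a_1=1, p_1 = 1*13 + 1 = 14, q_1 = 1*1 + 0 = 1.
  i=2: a_2=6, p_2 = 6*14 + 13 = 97, q_2 = 6*1 + 1 = 7.
  i=3: a_3=5, p_3 = 5*97 + 14 = 499, q_3 = 5*7 + 1 = 36.
q_3 = 36 > 14, so the last convergent with denominator <= 14 is p_2/q_2 = 97/7.
The closest fraction with denominator <= 14 is either p_2/q_2 or the intermediate fraction (k*p_2 + p_1)/(k*q_2 + q_1) with the largest k >= 1 whose denominator stays <= 14; these approach x as k grows, and every other convergent or intermediate fraction in range is farther away.
Largest k: floor((14 - q_1)/q_2) = floor((14 - 1)/7) = 1.
That gives (1*97 + 14)/(1*7 + 1) = 111/8.
Compare the errors: |x - 97/7| = |499*7 - 97*36|/(36*7) = 1/252, and |x - 111/8| = |499*8 - 111*36|/(36*8) = 4/288.
Cross-multiplying, 1*288 = 288 < 1008 = 4*252, so 1/252 is smaller: the convergent 97/7 is closer to x than 111/8.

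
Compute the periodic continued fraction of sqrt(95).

Write x_i = (sqrt(95) + m_i)/d_i with (m_0, d_0) = (0, 1). a_0 = floor(sqrt(95)) = 9, since 9^2 = 81 <= 95 < 100 = 10^2.
Iterate m_{i+1} = d_i*a_i - m_i, d_{i+1} = (95 - m_{i+1}^2)/d_i, a_{i+1} = floor((a_0 + m_{i+1})/d_{i+1}):
  m_1 = 1*9 - 0 = 9, d_1 = (95 - 9^2)/1 = 14/1 = 14, a_1 = floor((9 + 9)/14) = 1.
  m_2 = 14*1 - 9 = 5, d_2 = (95 - 5^2)/14 = 70/14 = 5, a_2 = floor((9 + 5)/5) = 2.
  m_3 = 5*2 - 5 = 5, d_3 = (95 - 5^2)/5 = 70/5 = 14, a_3 = floor((9 + 5)/14) = 1.
  m_4 = 14*1 - 5 = 9, d_4 = (95 - 9^2)/14 = 14/14 = 1, a_4 = floor((9 + 9)/1) = 18.
  m_5 = 1*18 - 9 = 9, d_5 = (95 - 9^2)/1 = 14/1 = 14: (m_5, d_5) = (m_1, d_1) = (9, 14), so from here the quotients repeat a_1, ..., a_4; the period length is 4.
Hence the expansion of sqrt(95) is a_0 = 9 followed by the repeating block 1, 2, 1, 18 (period 4).

[9; (1, 2, 1, 18)]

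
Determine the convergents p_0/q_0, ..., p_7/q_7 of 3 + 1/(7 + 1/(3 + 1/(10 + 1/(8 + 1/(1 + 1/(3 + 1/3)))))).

3/1, 22/7, 69/22, 712/227, 5765/1838, 6477/2065, 25196/8033, 82065/26164

Using the convergent recurrence p_i = a_i*p_{i-1} + p_{i-2}, q_i = a_i*q_{i-1} + q_{i-2} with p_{-2}=0, p_{-1}=1, q_{-2}=1, q_{-1}=0:
  i=0: a_0=3, p_0 = 3*1 + 0 = 3, q_0 = 3*0 + 1 = 1.
  i=1: a_1=7, p_1 = 7*3 + 1 = 22, q_1 = 7*1 + 0 = 7.
  i=2: a_2=3, p_2 = 3*22 + 3 = 69, q_2 = 3*7 + 1 = 22.
  i=3: a_3=10, p_3 = 10*69 + 22 = 712, q_3 = 10*22 + 7 = 227.
  i=4: a_4=8, p_4 = 8*712 + 69 = 5765, q_4 = 8*227 + 22 = 1838.
  i=5: a_5=1, p_5 = 1*5765 + 712 = 6477, q_5 = 1*1838 + 227 = 2065.
  i=6: a_6=3, p_6 = 3*6477 + 5765 = 25196, q_6 = 3*2065 + 1838 = 8033.
  i=7: a_7=3, p_7 = 3*25196 + 6477 = 82065, q_7 = 3*8033 + 2065 = 26164.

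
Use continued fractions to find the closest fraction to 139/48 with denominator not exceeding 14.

Expand x = 139/48 as a continued fraction with the Euclidean algorithm:
  139 = 2*48 + 43, so a_0 = 2.
  48 = 1*43 + 5, so a_1 = 1.
  43 = 8*5 + 3, so a_2 = 8.
  5 = 1*3 + 2, so a_3 = 1.
  3 = 1*2 + 1, so a_4 = 1.
  2 = 2*1 + 0, so a_5 = 2.
so x = [2; 1, 8, 1, 1, 2].
Convergents (p_i = a_i*p_{i-1} + p_{i-2}, q_i = a_i*q_{i-1} + q_{i-2} with p_{-2}=0, p_{-1}=1, q_{-2}=1, q_{-1}=0), until the denominator exceeds 14:
  i=0: a_0=2, p_0 = 2*1 + 0 = 2, q_0 = 2*0 + 1 = 1.
  i=1: a_1=1, p_1 = 1*2 + 1 = 3, q_1 = 1*1 + 0 = 1.
  i=2: a_2=8, p_2 = 8*3 + 2 = 26, q_2 = 8*1 + 1 = 9.
  i=3: a_3=1, p_3 = 1*26 + 3 = 29, q_3 = 1*9 + 1 = 10.
  i=4: a_4=1, p_4 = 1*29 + 26 = 55, q_4 = 1*10 + 9 = 19.
q_4 = 19 > 14, so the last convergent with denominator <= 14 is p_3/q_3 = 29/10.
The closest fraction with denominator <= 14 is either p_3/q_3 or the intermediate fraction (k*p_3 + p_2)/(k*q_3 + q_2) with the largest k >= 1 whose denominator stays <= 14; these approach x as k grows, and every other convergent or intermediate fraction in range is farther away.
Largest k: floor((14 - q_2)/q_3) = floor((14 - 9)/10) = 0.
Since k = 0, no intermediate fraction beyond p_3/q_3 has denominator <= 14, so the convergent 29/10 is the closest (its error is |139*10 - 29*48|/(48*10) = 2/480).

29/10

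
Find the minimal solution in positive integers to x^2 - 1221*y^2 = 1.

First expand sqrt(1221) as a continued fraction. With x_i = (sqrt(1221) + m_i)/d_i and (m_0, d_0) = (0, 1): a_0 = floor(sqrt(1221)) = 34, since 34^2 = 1156 <= 1221 < 1225 = 35^2.
Iterate m_{i+1} = d_i*a_i - m_i, d_{i+1} = (1221 - m_{i+1}^2)/d_i, a_{i+1} = floor((a_0 + m_{i+1})/d_{i+1}):
  m_1 = 1*34 - 0 = 34, d_1 = (1221 - 34^2)/1 = 65/1 = 65, a_1 = floor((34 + 34)/65) = 1.
  m_2 = 65*1 - 34 = 31, d_2 = (1221 - 31^2)/65 = 260/65 = 4, a_2 = floor((34 + 31)/4) = 16.
  m_3 = 4*16 - 31 = 33, d_3 = (1221 - 33^2)/4 = 132/4 = 33, a_3 = floor((34 + 33)/33) = 2.
  m_4 = 33*2 - 33 = 33, d_4 = (1221 - 33^2)/33 = 132/33 = 4, a_4 = floor((34 + 33)/4) = 16.
  m_5 = 4*16 - 33 = 31, d_5 = (1221 - 31^2)/4 = 260/4 = 65, a_5 = floor((34 + 31)/65) = 1.
  m_6 = 65*1 - 31 = 34, d_6 = (1221 - 34^2)/65 = 65/65 = 1, a_6 = floor((34 + 34)/1) = 68.
  m_7 = 1*68 - 34 = 34, d_7 = (1221 - 34^2)/1 = 65/1 = 65: (m_7, d_7) = (m_1, d_1) = (34, 65), so from here the quotients repeat a_1, ..., a_6; the period length is 6.
So sqrt(1221) = [34; (1, 16, 2, 16, 1, 68)] with period length k = 6.
k is even, so the fundamental solution of x^2 - 1221y^2 = 1 is (p_{k-1}, q_{k-1}) = (p_5, q_5); compute convergents through index 5.
Convergents (p_i = a_i*p_{i-1} + p_{i-2}, q_i = a_i*q_{i-1} + q_{i-2} with p_{-2}=0, p_{-1}=1, q_{-2}=1, q_{-1}=0):
  i=0: a_0=34, p_0 = 34*1 + 0 = 34, q_0 = 34*0 + 1 = 1.
  i=1: a_1=1, p_1 = 1*34 + 1 = 35, q_1 = 1*1 + 0 = 1.
  i=2: a_2=16, p_2 = 16*35 + 34 = 594, q_2 = 16*1 + 1 = 17.
  i=3: a_3=2, p_3 = 2*594 + 35 = 1223, q_3 = 2*17 + 1 = 35.
  i=4: a_4=16, p_4 = 16*1223 + 594 = 20162, q_4 = 16*35 + 17 = 577.
  i=5: a_5=1, p_5 = 1*20162 + 1223 = 21385, q_5 = 1*577 + 35 = 612.
Check: 21385^2 - 1221*612^2 = 457318225 - 457318224 = 1, so (x, y) = (21385, 612) solves the equation, and by the theorem it is the least positive solution.

(x, y) = (21385, 612)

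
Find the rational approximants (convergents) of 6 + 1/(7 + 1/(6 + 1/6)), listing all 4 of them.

6/1, 43/7, 264/43, 1627/265

Using the convergent recurrence p_i = a_i*p_{i-1} + p_{i-2}, q_i = a_i*q_{i-1} + q_{i-2} with p_{-2}=0, p_{-1}=1, q_{-2}=1, q_{-1}=0:
  i=0: a_0=6, p_0 = 6*1 + 0 = 6, q_0 = 6*0 + 1 = 1.
  i=1: a_1=7, p_1 = 7*6 + 1 = 43, q_1 = 7*1 + 0 = 7.
  i=2: a_2=6, p_2 = 6*43 + 6 = 264, q_2 = 6*7 + 1 = 43.
  i=3: a_3=6, p_3 = 6*264 + 43 = 1627, q_3 = 6*43 + 7 = 265.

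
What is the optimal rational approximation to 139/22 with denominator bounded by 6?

19/3

Expand x = 139/22 as a continued fraction with the Euclidean algorithm:
  139 = 6*22 + 7, so a_0 = 6.
  22 = 3*7 + 1, so a_1 = 3.
  7 = 7*1 + 0, so a_2 = 7.
so x = [6; 3, 7].
Convergents (p_i = a_i*p_{i-1} + p_{i-2}, q_i = a_i*q_{i-1} + q_{i-2} with p_{-2}=0, p_{-1}=1, q_{-2}=1, q_{-1}=0), until the denominator exceeds 6:
  i=0: a_0=6, p_0 = 6*1 + 0 = 6, q_0 = 6*0 + 1 = 1.
  i=1: a_1=3, p_1 = 3*6 + 1 = 19, q_1 = 3*1 + 0 = 3.
  i=2: a_2=7, p_2 = 7*19 + 6 = 139, q_2 = 7*3 + 1 = 22.
q_2 = 22 > 6, so the last convergent with denominator <= 6 is p_1/q_1 = 19/3.
The closest fraction with denominator <= 6 is either p_1/q_1 or the intermediate fraction (k*p_1 + p_0)/(k*q_1 + q_0) with the largest k >= 1 whose denominator stays <= 6; these approach x as k grows, and every other convergent or intermediate fraction in range is farther away.
Largest k: floor((6 - q_0)/q_1) = floor((6 - 1)/3) = 1.
That gives (1*19 + 6)/(1*3 + 1) = 25/4.
Compare the errors: |x - 19/3| = |139*3 - 19*22|/(22*3) = 1/66, and |x - 25/4| = |139*4 - 25*22|/(22*4) = 6/88.
Cross-multiplying, 1*88 = 88 < 396 = 6*66, so 1/66 is smaller: the convergent 19/3 is closer to x than 25/4.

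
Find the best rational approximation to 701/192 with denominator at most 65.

157/43

Expand x = 701/192 as a continued fraction with the Euclidean algorithm:
  701 = 3*192 + 125, so a_0 = 3.
  192 = 1*125 + 67, so a_1 = 1.
  125 = 1*67 + 58, so a_2 = 1.
  67 = 1*58 + 9, so a_3 = 1.
  58 = 6*9 + 4, so a_4 = 6.
  9 = 2*4 + 1, so a_5 = 2.
  4 = 4*1 + 0, so a_6 = 4.
so x = [3; 1, 1, 1, 6, 2, 4].
Convergents (p_i = a_i*p_{i-1} + p_{i-2}, q_i = a_i*q_{i-1} + q_{i-2} with p_{-2}=0, p_{-1}=1, q_{-2}=1, q_{-1}=0), until the denominator exceeds 65:
  i=0: a_0=3, p_0 = 3*1 + 0 = 3, q_0 = 3*0 + 1 = 1.
  i=1: a_1=1, p_1 = 1*3 + 1 = 4, q_1 = 1*1 + 0 = 1.
  i=2: a_2=1, p_2 = 1*4 + 3 = 7, q_2 = 1*1 + 1 = 2.
  i=3: a_3=1, p_3 = 1*7 + 4 = 11, q_3 = 1*2 + 1 = 3.
  i=4: a_4=6, p_4 = 6*11 + 7 = 73, q_4 = 6*3 + 2 = 20.
  i=5: a_5=2, p_5 = 2*73 + 11 = 157, q_5 = 2*20 + 3 = 43.
  i=6: a_6=4, p_6 = 4*157 + 73 = 701, q_6 = 4*43 + 20 = 192.
q_6 = 192 > 65, so the last convergent with denominator <= 65 is p_5/q_5 = 157/43.
The closest fraction with denominator <= 65 is either p_5/q_5 or the intermediate fraction (k*p_5 + p_4)/(k*q_5 + q_4) with the largest k >= 1 whose denominator stays <= 65; these approach x as k grows, and every other convergent or intermediate fraction in range is farther away.
Largest k: floor((65 - q_4)/q_5) = floor((65 - 20)/43) = 1.
That gives (1*157 + 73)/(1*43 + 20) = 230/63.
Compare the errors: |x - 157/43| = |701*43 - 157*192|/(192*43) = 1/8256, and |x - 230/63| = |701*63 - 230*192|/(192*63) = 3/12096.
Cross-multiplying, 1*12096 = 12096 < 24768 = 3*8256, so 1/8256 is smaller: the convergent 157/43 is closer to x than 230/63.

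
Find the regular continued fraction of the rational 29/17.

[1; 1, 2, 2, 2]

Run the Euclidean algorithm on 29 and 17; the successive quotients are the partial quotients a_0, a_1, ... (each step inverts the fractional part left over by the previous one):
  29 = 1*17 + 12, so a_0 = 1.
  17 = 1*12 + 5, so a_1 = 1.
  12 = 2*5 + 2, so a_2 = 2.
  5 = 2*2 + 1, so a_3 = 2.
  2 = 2*1 + 0, so a_4 = 2.
The remainder reaches 0 after 5 divisions, so the expansion has 5 partial quotients, read off in order.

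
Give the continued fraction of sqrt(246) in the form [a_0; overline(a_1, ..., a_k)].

Write x_i = (sqrt(246) + m_i)/d_i with (m_0, d_0) = (0, 1). a_0 = floor(sqrt(246)) = 15, since 15^2 = 225 <= 246 < 256 = 16^2.
Iterate m_{i+1} = d_i*a_i - m_i, d_{i+1} = (246 - m_{i+1}^2)/d_i, a_{i+1} = floor((a_0 + m_{i+1})/d_{i+1}):
  m_1 = 1*15 - 0 = 15, d_1 = (246 - 15^2)/1 = 21/1 = 21, a_1 = floor((15 + 15)/21) = 1.
  m_2 = 21*1 - 15 = 6, d_2 = (246 - 6^2)/21 = 210/21 = 10, a_2 = floor((15 + 6)/10) = 2.
  m_3 = 10*2 - 6 = 14, d_3 = (246 - 14^2)/10 = 50/10 = 5, a_3 = floor((15 + 14)/5) = 5.
  m_4 = 5*5 - 14 = 11, d_4 = (246 - 11^2)/5 = 125/5 = 25, a_4 = floor((15 + 11)/25) = 1.
  m_5 = 25*1 - 11 = 14, d_5 = (246 - 14^2)/25 = 50/25 = 2, a_5 = floor((15 + 14)/2) = 14.
  m_6 = 2*14 - 14 = 14, d_6 = (246 - 14^2)/2 = 50/2 = 25, a_6 = floor((15 + 14)/25) = 1.
  m_7 = 25*1 - 14 = 11, d_7 = (246 - 11^2)/25 = 125/25 = 5, a_7 = floor((15 + 11)/5) = 5.
  m_8 = 5*5 - 11 = 14, d_8 = (246 - 14^2)/5 = 50/5 = 10, a_8 = floor((15 + 14)/10) = 2.
  m_9 = 10*2 - 14 = 6, d_9 = (246 - 6^2)/10 = 210/10 = 21, a_9 = floor((15 + 6)/21) = 1.
  m_10 = 21*1 - 6 = 15, d_10 = (246 - 15^2)/21 = 21/21 = 1, a_10 = floor((15 + 15)/1) = 30.
  m_11 = 1*30 - 15 = 15, d_11 = (246 - 15^2)/1 = 21/1 = 21: (m_11, d_11) = (m_1, d_1) = (15, 21), so from here the quotients repeat a_1, ..., a_10; the period length is 10.
Hence the expansion of sqrt(246) is a_0 = 15 followed by the repeating block 1, 2, 5, 1, 14, 1, 5, 2, 1, 30 (period 10).

[15; overline(1, 2, 5, 1, 14, 1, 5, 2, 1, 30)]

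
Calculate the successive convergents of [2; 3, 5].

Using the convergent recurrence p_i = a_i*p_{i-1} + p_{i-2}, q_i = a_i*q_{i-1} + q_{i-2} with p_{-2}=0, p_{-1}=1, q_{-2}=1, q_{-1}=0:
  i=0: a_0=2, p_0 = 2*1 + 0 = 2, q_0 = 2*0 + 1 = 1.
  i=1: a_1=3, p_1 = 3*2 + 1 = 7, q_1 = 3*1 + 0 = 3.
  i=2: a_2=5, p_2 = 5*7 + 2 = 37, q_2 = 5*3 + 1 = 16.

2/1, 7/3, 37/16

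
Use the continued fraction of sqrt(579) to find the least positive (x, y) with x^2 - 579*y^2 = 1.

(x, y) = (385, 16)

First expand sqrt(579) as a continued fraction. With x_i = (sqrt(579) + m_i)/d_i and (m_0, d_0) = (0, 1): a_0 = floor(sqrt(579)) = 24, since 24^2 = 576 <= 579 < 625 = 25^2.
Iterate m_{i+1} = d_i*a_i - m_i, d_{i+1} = (579 - m_{i+1}^2)/d_i, a_{i+1} = floor((a_0 + m_{i+1})/d_{i+1}):
  m_1 = 1*24 - 0 = 24, d_1 = (579 - 24^2)/1 = 3/1 = 3, a_1 = floor((24 + 24)/3) = 16.
  m_2 = 3*16 - 24 = 24, d_2 = (579 - 24^2)/3 = 3/3 = 1, a_2 = floor((24 + 24)/1) = 48.
  m_3 = 1*48 - 24 = 24, d_3 = (579 - 24^2)/1 = 3/1 = 3: (m_3, d_3) = (m_1, d_1) = (24, 3), so from here the quotients repeat a_1, a_2; the period length is 2.
So sqrt(579) = [24; (16, 48)] with period length k = 2.
k is even, so the fundamental solution of x^2 - 579y^2 = 1 is (p_{k-1}, q_{k-1}) = (p_1, q_1); compute convergents through index 1.
Convergents (p_i = a_i*p_{i-1} + p_{i-2}, q_i = a_i*q_{i-1} + q_{i-2} with p_{-2}=0, p_{-1}=1, q_{-2}=1, q_{-1}=0):
  i=0: a_0=24, p_0 = 24*1 + 0 = 24, q_0 = 24*0 + 1 = 1.
  i=1: a_1=16, p_1 = 16*24 + 1 = 385, q_1 = 16*1 + 0 = 16.
Check: 385^2 - 579*16^2 = 148225 - 148224 = 1, so (x, y) = (385, 16) solves the equation, and by the theorem it is the least positive solution.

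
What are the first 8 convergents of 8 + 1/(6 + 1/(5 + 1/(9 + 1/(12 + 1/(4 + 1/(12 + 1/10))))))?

8/1, 49/6, 253/31, 2326/285, 28165/3451, 114986/14089, 1407997/172519, 14194956/1739279

Using the convergent recurrence p_i = a_i*p_{i-1} + p_{i-2}, q_i = a_i*q_{i-1} + q_{i-2} with p_{-2}=0, p_{-1}=1, q_{-2}=1, q_{-1}=0:
  i=0: a_0=8, p_0 = 8*1 + 0 = 8, q_0 = 8*0 + 1 = 1.
  i=1: a_1=6, p_1 = 6*8 + 1 = 49, q_1 = 6*1 + 0 = 6.
  i=2: a_2=5, p_2 = 5*49 + 8 = 253, q_2 = 5*6 + 1 = 31.
  i=3: a_3=9, p_3 = 9*253 + 49 = 2326, q_3 = 9*31 + 6 = 285.
  i=4: a_4=12, p_4 = 12*2326 + 253 = 28165, q_4 = 12*285 + 31 = 3451.
  i=5: a_5=4, p_5 = 4*28165 + 2326 = 114986, q_5 = 4*3451 + 285 = 14089.
  i=6: a_6=12, p_6 = 12*114986 + 28165 = 1407997, q_6 = 12*14089 + 3451 = 172519.
  i=7: a_7=10, p_7 = 10*1407997 + 114986 = 14194956, q_7 = 10*172519 + 14089 = 1739279.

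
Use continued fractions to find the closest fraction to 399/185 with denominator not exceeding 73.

110/51

Expand x = 399/185 as a continued fraction with the Euclidean algorithm:
  399 = 2*185 + 29, so a_0 = 2.
  185 = 6*29 + 11, so a_1 = 6.
  29 = 2*11 + 7, so a_2 = 2.
  11 = 1*7 + 4, so a_3 = 1.
  7 = 1*4 + 3, so a_4 = 1.
  4 = 1*3 + 1, so a_5 = 1.
  3 = 3*1 + 0, so a_6 = 3.
so x = [2; 6, 2, 1, 1, 1, 3].
Convergents (p_i = a_i*p_{i-1} + p_{i-2}, q_i = a_i*q_{i-1} + q_{i-2} with p_{-2}=0, p_{-1}=1, q_{-2}=1, q_{-1}=0), until the denominator exceeds 73:
  i=0: a_0=2, p_0 = 2*1 + 0 = 2, q_0 = 2*0 + 1 = 1.
  i=1: a_1=6, p_1 = 6*2 + 1 = 13, q_1 = 6*1 + 0 = 6.
  i=2: a_2=2, p_2 = 2*13 + 2 = 28, q_2 = 2*6 + 1 = 13.
  i=3: a_3=1, p_3 = 1*28 + 13 = 41, q_3 = 1*13 + 6 = 19.
  i=4: a_4=1, p_4 = 1*41 + 28 = 69, q_4 = 1*19 + 13 = 32.
  i=5: a_5=1, p_5 = 1*69 + 41 = 110, q_5 = 1*32 + 19 = 51.
  i=6: a_6=3, p_6 = 3*110 + 69 = 399, q_6 = 3*51 + 32 = 185.
q_6 = 185 > 73, so the last convergent with denominator <= 73 is p_5/q_5 = 110/51.
The closest fraction with denominator <= 73 is either p_5/q_5 or the intermediate fraction (k*p_5 + p_4)/(k*q_5 + q_4) with the largest k >= 1 whose denominator stays <= 73; these approach x as k grows, and every other convergent or intermediate fraction in range is farther away.
Largest k: floor((73 - q_4)/q_5) = floor((73 - 32)/51) = 0.
Since k = 0, no intermediate fraction beyond p_5/q_5 has denominator <= 73, so the convergent 110/51 is the closest (its error is |399*51 - 110*185|/(185*51) = 1/9435).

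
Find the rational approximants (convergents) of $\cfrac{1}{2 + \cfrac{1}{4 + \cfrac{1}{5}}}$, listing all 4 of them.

Using the convergent recurrence p_i = a_i*p_{i-1} + p_{i-2}, q_i = a_i*q_{i-1} + q_{i-2} with p_{-2}=0, p_{-1}=1, q_{-2}=1, q_{-1}=0:
  i=0: a_0=0, p_0 = 0*1 + 0 = 0, q_0 = 0*0 + 1 = 1.
  i=1: a_1=2, p_1 = 2*0 + 1 = 1, q_1 = 2*1 + 0 = 2.
  i=2: a_2=4, p_2 = 4*1 + 0 = 4, q_2 = 4*2 + 1 = 9.
  i=3: a_3=5, p_3 = 5*4 + 1 = 21, q_3 = 5*9 + 2 = 47.

0/1, 1/2, 4/9, 21/47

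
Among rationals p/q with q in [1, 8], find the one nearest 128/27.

Expand x = 128/27 as a continued fraction with the Euclidean algorithm:
  128 = 4*27 + 20, so a_0 = 4.
  27 = 1*20 + 7, so a_1 = 1.
  20 = 2*7 + 6, so a_2 = 2.
  7 = 1*6 + 1, so a_3 = 1.
  6 = 6*1 + 0, so a_4 = 6.
so x = [4; 1, 2, 1, 6].
Convergents (p_i = a_i*p_{i-1} + p_{i-2}, q_i = a_i*q_{i-1} + q_{i-2} with p_{-2}=0, p_{-1}=1, q_{-2}=1, q_{-1}=0), until the denominator exceeds 8:
  i=0: a_0=4, p_0 = 4*1 + 0 = 4, q_0 = 4*0 + 1 = 1.
  i=1: a_1=1, p_1 = 1*4 + 1 = 5, q_1 = 1*1 + 0 = 1.
  i=2: a_2=2, p_2 = 2*5 + 4 = 14, q_2 = 2*1 + 1 = 3.
  i=3: a_3=1, p_3 = 1*14 + 5 = 19, q_3 = 1*3 + 1 = 4.
  i=4: a_4=6, p_4 = 6*19 + 14 = 128, q_4 = 6*4 + 3 = 27.
q_4 = 27 > 8, so the last convergent with denominator <= 8 is p_3/q_3 = 19/4.
The closest fraction with denominator <= 8 is either p_3/q_3 or the intermediate fraction (k*p_3 + p_2)/(k*q_3 + q_2) with the largest k >= 1 whose denominator stays <= 8; these approach x as k grows, and every other convergent or intermediate fraction in range is farther away.
Largest k: floor((8 - q_2)/q_3) = floor((8 - 3)/4) = 1.
That gives (1*19 + 14)/(1*4 + 3) = 33/7.
Compare the errors: |x - 19/4| = |128*4 - 19*27|/(27*4) = 1/108, and |x - 33/7| = |128*7 - 33*27|/(27*7) = 5/189.
Cross-multiplying, 1*189 = 189 < 540 = 5*108, so 1/108 is smaller: the convergent 19/4 is closer to x than 33/7.

19/4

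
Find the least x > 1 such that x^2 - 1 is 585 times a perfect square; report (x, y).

First expand sqrt(585) as a continued fraction. With x_i = (sqrt(585) + m_i)/d_i and (m_0, d_0) = (0, 1): a_0 = floor(sqrt(585)) = 24, since 24^2 = 576 <= 585 < 625 = 25^2.
Iterate m_{i+1} = d_i*a_i - m_i, d_{i+1} = (585 - m_{i+1}^2)/d_i, a_{i+1} = floor((a_0 + m_{i+1})/d_{i+1}):
  m_1 = 1*24 - 0 = 24, d_1 = (585 - 24^2)/1 = 9/1 = 9, a_1 = floor((24 + 24)/9) = 5.
  m_2 = 9*5 - 24 = 21, d_2 = (585 - 21^2)/9 = 144/9 = 16, a_2 = floor((24 + 21)/16) = 2.
  m_3 = 16*2 - 21 = 11, d_3 = (585 - 11^2)/16 = 464/16 = 29, a_3 = floor((24 + 11)/29) = 1.
  m_4 = 29*1 - 11 = 18, d_4 = (585 - 18^2)/29 = 261/29 = 9, a_4 = floor((24 + 18)/9) = 4.
  m_5 = 9*4 - 18 = 18, d_5 = (585 - 18^2)/9 = 261/9 = 29, a_5 = floor((24 + 18)/29) = 1.
  m_6 = 29*1 - 18 = 11, d_6 = (585 - 11^2)/29 = 464/29 = 16, a_6 = floor((24 + 11)/16) = 2.
  m_7 = 16*2 - 11 = 21, d_7 = (585 - 21^2)/16 = 144/16 = 9, a_7 = floor((24 + 21)/9) = 5.
  m_8 = 9*5 - 21 = 24, d_8 = (585 - 24^2)/9 = 9/9 = 1, a_8 = floor((24 + 24)/1) = 48.
  m_9 = 1*48 - 24 = 24, d_9 = (585 - 24^2)/1 = 9/1 = 9: (m_9, d_9) = (m_1, d_1) = (24, 9), so from here the quotients repeat a_1, ..., a_8; the period length is 8.
So sqrt(585) = [24; (5, 2, 1, 4, 1, 2, 5, 48)] with period length k = 8.
k is even, so the fundamental solution of x^2 - 585y^2 = 1 is (p_{k-1}, q_{k-1}) = (p_7, q_7); compute convergents through index 7.
Convergents (p_i = a_i*p_{i-1} + p_{i-2}, q_i = a_i*q_{i-1} + q_{i-2} with p_{-2}=0, p_{-1}=1, q_{-2}=1, q_{-1}=0):
  i=0: a_0=24, p_0 = 24*1 + 0 = 24, q_0 = 24*0 + 1 = 1.
  i=1: a_1=5, p_1 = 5*24 + 1 = 121, q_1 = 5*1 + 0 = 5.
  i=2: a_2=2, p_2 = 2*121 + 24 = 266, q_2 = 2*5 + 1 = 11.
  i=3: a_3=1, p_3 = 1*266 + 121 = 387, q_3 = 1*11 + 5 = 16.
  i=4: a_4=4, p_4 = 4*387 + 266 = 1814, q_4 = 4*16 + 11 = 75.
  i=5: a_5=1, p_5 = 1*1814 + 387 = 2201, q_5 = 1*75 + 16 = 91.
  i=6: a_6=2, p_6 = 2*2201 + 1814 = 6216, q_6 = 2*91 + 75 = 257.
  i=7: a_7=5, p_7 = 5*6216 + 2201 = 33281, q_7 = 5*257 + 91 = 1376.
Check: 33281^2 - 585*1376^2 = 1107624961 - 1107624960 = 1, so (x, y) = (33281, 1376) solves the equation, and by the theorem it is the least positive solution.

(x, y) = (33281, 1376)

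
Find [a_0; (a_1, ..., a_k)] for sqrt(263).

Write x_i = (sqrt(263) + m_i)/d_i with (m_0, d_0) = (0, 1). a_0 = floor(sqrt(263)) = 16, since 16^2 = 256 <= 263 < 289 = 17^2.
Iterate m_{i+1} = d_i*a_i - m_i, d_{i+1} = (263 - m_{i+1}^2)/d_i, a_{i+1} = floor((a_0 + m_{i+1})/d_{i+1}):
  m_1 = 1*16 - 0 = 16, d_1 = (263 - 16^2)/1 = 7/1 = 7, a_1 = floor((16 + 16)/7) = 4.
  m_2 = 7*4 - 16 = 12, d_2 = (263 - 12^2)/7 = 119/7 = 17, a_2 = floor((16 + 12)/17) = 1.
  m_3 = 17*1 - 12 = 5, d_3 = (263 - 5^2)/17 = 238/17 = 14, a_3 = floor((16 + 5)/14) = 1.
  m_4 = 14*1 - 5 = 9, d_4 = (263 - 9^2)/14 = 182/14 = 13, a_4 = floor((16 + 9)/13) = 1.
  m_5 = 13*1 - 9 = 4, d_5 = (263 - 4^2)/13 = 247/13 = 19, a_5 = floor((16 + 4)/19) = 1.
  m_6 = 19*1 - 4 = 15, d_6 = (263 - 15^2)/19 = 38/19 = 2, a_6 = floor((16 + 15)/2) = 15.
  m_7 = 2*15 - 15 = 15, d_7 = (263 - 15^2)/2 = 38/2 = 19, a_7 = floor((16 + 15)/19) = 1.
  m_8 = 19*1 - 15 = 4, d_8 = (263 - 4^2)/19 = 247/19 = 13, a_8 = floor((16 + 4)/13) = 1.
  m_9 = 13*1 - 4 = 9, d_9 = (263 - 9^2)/13 = 182/13 = 14, a_9 = floor((16 + 9)/14) = 1.
  m_10 = 14*1 - 9 = 5, d_10 = (263 - 5^2)/14 = 238/14 = 17, a_10 = floor((16 + 5)/17) = 1.
  m_11 = 17*1 - 5 = 12, d_11 = (263 - 12^2)/17 = 119/17 = 7, a_11 = floor((16 + 12)/7) = 4.
  m_12 = 7*4 - 12 = 16, d_12 = (263 - 16^2)/7 = 7/7 = 1, a_12 = floor((16 + 16)/1) = 32.
  m_13 = 1*32 - 16 = 16, d_13 = (263 - 16^2)/1 = 7/1 = 7: (m_13, d_13) = (m_1, d_1) = (16, 7), so from here the quotients repeat a_1, ..., a_12; the period length is 12.
Hence the expansion of sqrt(263) is a_0 = 16 followed by the repeating block 4, 1, 1, 1, 1, 15, 1, 1, 1, 1, 4, 32 (period 12).

[16; (4, 1, 1, 1, 1, 15, 1, 1, 1, 1, 4, 32)]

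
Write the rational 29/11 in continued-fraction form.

Run the Euclidean algorithm on 29 and 11; the successive quotients are the partial quotients a_0, a_1, ... (each step inverts the fractional part left over by the previous one):
  29 = 2*11 + 7, so a_0 = 2.
  11 = 1*7 + 4, so a_1 = 1.
  7 = 1*4 + 3, so a_2 = 1.
  4 = 1*3 + 1, so a_3 = 1.
  3 = 3*1 + 0, so a_4 = 3.
The remainder reaches 0 after 5 divisions, so the expansion has 5 partial quotients, read off in order.

[2; 1, 1, 1, 3]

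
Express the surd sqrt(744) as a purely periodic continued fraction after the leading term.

[27; (3, 1, 1, 1, 1, 1, 1, 1, 3, 54)]

Write x_i = (sqrt(744) + m_i)/d_i with (m_0, d_0) = (0, 1). a_0 = floor(sqrt(744)) = 27, since 27^2 = 729 <= 744 < 784 = 28^2.
Iterate m_{i+1} = d_i*a_i - m_i, d_{i+1} = (744 - m_{i+1}^2)/d_i, a_{i+1} = floor((a_0 + m_{i+1})/d_{i+1}):
  m_1 = 1*27 - 0 = 27, d_1 = (744 - 27^2)/1 = 15/1 = 15, a_1 = floor((27 + 27)/15) = 3.
  m_2 = 15*3 - 27 = 18, d_2 = (744 - 18^2)/15 = 420/15 = 28, a_2 = floor((27 + 18)/28) = 1.
  m_3 = 28*1 - 18 = 10, d_3 = (744 - 10^2)/28 = 644/28 = 23, a_3 = floor((27 + 10)/23) = 1.
  m_4 = 23*1 - 10 = 13, d_4 = (744 - 13^2)/23 = 575/23 = 25, a_4 = floor((27 + 13)/25) = 1.
  m_5 = 25*1 - 13 = 12, d_5 = (744 - 12^2)/25 = 600/25 = 24, a_5 = floor((27 + 12)/24) = 1.
  m_6 = 24*1 - 12 = 12, d_6 = (744 - 12^2)/24 = 600/24 = 25, a_6 = floor((27 + 12)/25) = 1.
  m_7 = 25*1 - 12 = 13, d_7 = (744 - 13^2)/25 = 575/25 = 23, a_7 = floor((27 + 13)/23) = 1.
  m_8 = 23*1 - 13 = 10, d_8 = (744 - 10^2)/23 = 644/23 = 28, a_8 = floor((27 + 10)/28) = 1.
  m_9 = 28*1 - 10 = 18, d_9 = (744 - 18^2)/28 = 420/28 = 15, a_9 = floor((27 + 18)/15) = 3.
  m_10 = 15*3 - 18 = 27, d_10 = (744 - 27^2)/15 = 15/15 = 1, a_10 = floor((27 + 27)/1) = 54.
  m_11 = 1*54 - 27 = 27, d_11 = (744 - 27^2)/1 = 15/1 = 15: (m_11, d_11) = (m_1, d_1) = (27, 15), so from here the quotients repeat a_1, ..., a_10; the period length is 10.
Hence the expansion of sqrt(744) is a_0 = 27 followed by the repeating block 3, 1, 1, 1, 1, 1, 1, 1, 3, 54 (period 10).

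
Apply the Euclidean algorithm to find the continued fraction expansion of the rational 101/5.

[20; 5]

Run the Euclidean algorithm on 101 and 5; the successive quotients are the partial quotients a_0, a_1, ... (each step inverts the fractional part left over by the previous one):
  101 = 20*5 + 1, so a_0 = 20.
  5 = 5*1 + 0, so a_1 = 5.
The remainder reaches 0 after 2 divisions, so the expansion has 2 partial quotients, read off in order.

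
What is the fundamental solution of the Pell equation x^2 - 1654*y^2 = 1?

First expand sqrt(1654) as a continued fraction. With x_i = (sqrt(1654) + m_i)/d_i and (m_0, d_0) = (0, 1): a_0 = floor(sqrt(1654)) = 40, since 40^2 = 1600 <= 1654 < 1681 = 41^2.
Iterate m_{i+1} = d_i*a_i - m_i, d_{i+1} = (1654 - m_{i+1}^2)/d_i, a_{i+1} = floor((a_0 + m_{i+1})/d_{i+1}):
  m_1 = 1*40 - 0 = 40, d_1 = (1654 - 40^2)/1 = 54/1 = 54, a_1 = floor((40 + 40)/54) = 1.
  m_2 = 54*1 - 40 = 14, d_2 = (1654 - 14^2)/54 = 1458/54 = 27, a_2 = floor((40 + 14)/27) = 2.
  m_3 = 27*2 - 14 = 40, d_3 = (1654 - 40^2)/27 = 54/27 = 2, a_3 = floor((40 + 40)/2) = 40.
  m_4 = 2*40 - 40 = 40, d_4 = (1654 - 40^2)/2 = 54/2 = 27, a_4 = floor((40 + 40)/27) = 2.
  m_5 = 27*2 - 40 = 14, d_5 = (1654 - 14^2)/27 = 1458/27 = 54, a_5 = floor((40 + 14)/54) = 1.
  m_6 = 54*1 - 14 = 40, d_6 = (1654 - 40^2)/54 = 54/54 = 1, a_6 = floor((40 + 40)/1) = 80.
  m_7 = 1*80 - 40 = 40, d_7 = (1654 - 40^2)/1 = 54/1 = 54: (m_7, d_7) = (m_1, d_1) = (40, 54), so from here the quotients repeat a_1, ..., a_6; the period length is 6.
So sqrt(1654) = [40; (1, 2, 40, 2, 1, 80)] with period length k = 6.
k is even, so the fundamental solution of x^2 - 1654y^2 = 1 is (p_{k-1}, q_{k-1}) = (p_5, q_5); compute convergents through index 5.
Convergents (p_i = a_i*p_{i-1} + p_{i-2}, q_i = a_i*q_{i-1} + q_{i-2} with p_{-2}=0, p_{-1}=1, q_{-2}=1, q_{-1}=0):
  i=0: a_0=40, p_0 = 40*1 + 0 = 40, q_0 = 40*0 + 1 = 1.
  i=1: a_1=1, p_1 = 1*40 + 1 = 41, q_1 = 1*1 + 0 = 1.
  i=2: a_2=2, p_2 = 2*41 + 40 = 122, q_2 = 2*1 + 1 = 3.
  i=3: a_3=40, p_3 = 40*122 + 41 = 4921, q_3 = 40*3 + 1 = 121.
  i=4: a_4=2, p_4 = 2*4921 + 122 = 9964, q_4 = 2*121 + 3 = 245.
  i=5: a_5=1, p_5 = 1*9964 + 4921 = 14885, q_5 = 1*245 + 121 = 366.
Check: 14885^2 - 1654*366^2 = 221563225 - 221563224 = 1, so (x, y) = (14885, 366) solves the equation, and by the theorem it is the least positive solution.

(x, y) = (14885, 366)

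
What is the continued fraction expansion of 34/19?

[1; 1, 3, 1, 3]

Run the Euclidean algorithm on 34 and 19; the successive quotients are the partial quotients a_0, a_1, ... (each step inverts the fractional part left over by the previous one):
  34 = 1*19 + 15, so a_0 = 1.
  19 = 1*15 + 4, so a_1 = 1.
  15 = 3*4 + 3, so a_2 = 3.
  4 = 1*3 + 1, so a_3 = 1.
  3 = 3*1 + 0, so a_4 = 3.
The remainder reaches 0 after 5 divisions, so the expansion has 5 partial quotients, read off in order.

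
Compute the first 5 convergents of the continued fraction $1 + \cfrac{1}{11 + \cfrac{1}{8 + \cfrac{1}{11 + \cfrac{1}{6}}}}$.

1/1, 12/11, 97/89, 1079/990, 6571/6029

Using the convergent recurrence p_i = a_i*p_{i-1} + p_{i-2}, q_i = a_i*q_{i-1} + q_{i-2} with p_{-2}=0, p_{-1}=1, q_{-2}=1, q_{-1}=0:
  i=0: a_0=1, p_0 = 1*1 + 0 = 1, q_0 = 1*0 + 1 = 1.
  i=1: a_1=11, p_1 = 11*1 + 1 = 12, q_1 = 11*1 + 0 = 11.
  i=2: a_2=8, p_2 = 8*12 + 1 = 97, q_2 = 8*11 + 1 = 89.
  i=3: a_3=11, p_3 = 11*97 + 12 = 1079, q_3 = 11*89 + 11 = 990.
  i=4: a_4=6, p_4 = 6*1079 + 97 = 6571, q_4 = 6*990 + 89 = 6029.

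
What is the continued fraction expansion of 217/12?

Run the Euclidean algorithm on 217 and 12; the successive quotients are the partial quotients a_0, a_1, ... (each step inverts the fractional part left over by the previous one):
  217 = 18*12 + 1, so a_0 = 18.
  12 = 12*1 + 0, so a_1 = 12.
The remainder reaches 0 after 2 divisions, so the expansion has 2 partial quotients, read off in order.

[18; 12]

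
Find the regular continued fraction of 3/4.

Run the Euclidean algorithm on 3 and 4; the successive quotients are the partial quotients a_0, a_1, ... (each step inverts the fractional part left over by the previous one):
  3 = 0*4 + 3, so a_0 = 0.
  4 = 1*3 + 1, so a_1 = 1.
  3 = 3*1 + 0, so a_2 = 3.
The remainder reaches 0 after 3 divisions, so the expansion has 3 partial quotients, read off in order.

[0; 1, 3]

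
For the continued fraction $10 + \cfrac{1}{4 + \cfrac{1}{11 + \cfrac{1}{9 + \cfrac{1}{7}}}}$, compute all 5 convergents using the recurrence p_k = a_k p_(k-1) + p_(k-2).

10/1, 41/4, 461/45, 4190/409, 29791/2908

Using the convergent recurrence p_i = a_i*p_{i-1} + p_{i-2}, q_i = a_i*q_{i-1} + q_{i-2} with p_{-2}=0, p_{-1}=1, q_{-2}=1, q_{-1}=0:
  i=0: a_0=10, p_0 = 10*1 + 0 = 10, q_0 = 10*0 + 1 = 1.
  i=1: a_1=4, p_1 = 4*10 + 1 = 41, q_1 = 4*1 + 0 = 4.
  i=2: a_2=11, p_2 = 11*41 + 10 = 461, q_2 = 11*4 + 1 = 45.
  i=3: a_3=9, p_3 = 9*461 + 41 = 4190, q_3 = 9*45 + 4 = 409.
  i=4: a_4=7, p_4 = 7*4190 + 461 = 29791, q_4 = 7*409 + 45 = 2908.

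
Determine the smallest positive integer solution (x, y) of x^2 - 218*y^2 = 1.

First expand sqrt(218) as a continued fraction. With x_i = (sqrt(218) + m_i)/d_i and (m_0, d_0) = (0, 1): a_0 = floor(sqrt(218)) = 14, since 14^2 = 196 <= 218 < 225 = 15^2.
Iterate m_{i+1} = d_i*a_i - m_i, d_{i+1} = (218 - m_{i+1}^2)/d_i, a_{i+1} = floor((a_0 + m_{i+1})/d_{i+1}):
  m_1 = 1*14 - 0 = 14, d_1 = (218 - 14^2)/1 = 22/1 = 22, a_1 = floor((14 + 14)/22) = 1.
  m_2 = 22*1 - 14 = 8, d_2 = (218 - 8^2)/22 = 154/22 = 7, a_2 = floor((14 + 8)/7) = 3.
  m_3 = 7*3 - 8 = 13, d_3 = (218 - 13^2)/7 = 49/7 = 7, a_3 = floor((14 + 13)/7) = 3.
  m_4 = 7*3 - 13 = 8, d_4 = (218 - 8^2)/7 = 154/7 = 22, a_4 = floor((14 + 8)/22) = 1.
  m_5 = 22*1 - 8 = 14, d_5 = (218 - 14^2)/22 = 22/22 = 1, a_5 = floor((14 + 14)/1) = 28.
  m_6 = 1*28 - 14 = 14, d_6 = (218 - 14^2)/1 = 22/1 = 22: (m_6, d_6) = (m_1, d_1) = (14, 22), so from here the quotients repeat a_1, ..., a_5; the period length is 5.
So sqrt(218) = [14; (1, 3, 3, 1, 28)] with period length k = 5.
k is odd, so (p_{k-1}, q_{k-1}) only solves x^2 - 218y^2 = -1 and the fundamental solution of x^2 - 218y^2 = 1 is (p_{2k-1}, q_{2k-1}) = (p_9, q_9); compute convergents through index 9, running through the period twice.
Convergents (p_i = a_i*p_{i-1} + p_{i-2}, q_i = a_i*q_{i-1} + q_{i-2} with p_{-2}=0, p_{-1}=1, q_{-2}=1, q_{-1}=0):
  i=0: a_0=14, p_0 = 14*1 + 0 = 14, q_0 = 14*0 + 1 = 1.
  i=1: a_1=1, p_1 = 1*14 + 1 = 15, q_1 = 1*1 + 0 = 1.
  i=2: a_2=3, p_2 = 3*15 + 14 = 59, q_2 = 3*1 + 1 = 4.
  i=3: a_3=3, p_3 = 3*59 + 15 = 192, q_3 = 3*4 + 1 = 13.
  i=4: a_4=1, p_4 = 1*192 + 59 = 251, q_4 = 1*13 + 4 = 17.
  i=5: a_5=28, p_5 = 28*251 + 192 = 7220, q_5 = 28*17 + 13 = 489.
  i=6: a_6=1, p_6 = 1*7220 + 251 = 7471, q_6 = 1*489 + 17 = 506.
  i=7: a_7=3, p_7 = 3*7471 + 7220 = 29633, q_7 = 3*506 + 489 = 2007.
  i=8: a_8=3, p_8 = 3*29633 + 7471 = 96370, q_8 = 3*2007 + 506 = 6527.
  i=9: a_9=1, p_9 = 1*96370 + 29633 = 126003, q_9 = 1*6527 + 2007 = 8534.
Indeed p_4^2 - 218*q_4^2 = 63001 - 63002 = -1, not +1.
Check: 126003^2 - 218*8534^2 = 15876756009 - 15876756008 = 1, so (x, y) = (126003, 8534) solves the equation, and by the theorem it is the least positive solution.

(x, y) = (126003, 8534)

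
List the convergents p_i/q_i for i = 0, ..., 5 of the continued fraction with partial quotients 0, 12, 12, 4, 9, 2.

0/1, 1/12, 12/145, 49/592, 453/5473, 955/11538

Using the convergent recurrence p_i = a_i*p_{i-1} + p_{i-2}, q_i = a_i*q_{i-1} + q_{i-2} with p_{-2}=0, p_{-1}=1, q_{-2}=1, q_{-1}=0:
  i=0: a_0=0, p_0 = 0*1 + 0 = 0, q_0 = 0*0 + 1 = 1.
  i=1: a_1=12, p_1 = 12*0 + 1 = 1, q_1 = 12*1 + 0 = 12.
  i=2: a_2=12, p_2 = 12*1 + 0 = 12, q_2 = 12*12 + 1 = 145.
  i=3: a_3=4, p_3 = 4*12 + 1 = 49, q_3 = 4*145 + 12 = 592.
  i=4: a_4=9, p_4 = 9*49 + 12 = 453, q_4 = 9*592 + 145 = 5473.
  i=5: a_5=2, p_5 = 2*453 + 49 = 955, q_5 = 2*5473 + 592 = 11538.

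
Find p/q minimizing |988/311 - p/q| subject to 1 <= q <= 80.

Expand x = 988/311 as a continued fraction with the Euclidean algorithm:
  988 = 3*311 + 55, so a_0 = 3.
  311 = 5*55 + 36, so a_1 = 5.
  55 = 1*36 + 19, so a_2 = 1.
  36 = 1*19 + 17, so a_3 = 1.
  19 = 1*17 + 2, so a_4 = 1.
  17 = 8*2 + 1, so a_5 = 8.
  2 = 2*1 + 0, so a_6 = 2.
so x = [3; 5, 1, 1, 1, 8, 2].
Convergents (p_i = a_i*p_{i-1} + p_{i-2}, q_i = a_i*q_{i-1} + q_{i-2} with p_{-2}=0, p_{-1}=1, q_{-2}=1, q_{-1}=0), until the denominator exceeds 80:
  i=0: a_0=3, p_0 = 3*1 + 0 = 3, q_0 = 3*0 + 1 = 1.
  i=1: a_1=5, p_1 = 5*3 + 1 = 16, q_1 = 5*1 + 0 = 5.
  i=2: a_2=1, p_2 = 1*16 + 3 = 19, q_2 = 1*5 + 1 = 6.
  i=3: a_3=1, p_3 = 1*19 + 16 = 35, q_3 = 1*6 + 5 = 11.
  i=4: a_4=1, p_4 = 1*35 + 19 = 54, q_4 = 1*11 + 6 = 17.
  i=5: a_5=8, p_5 = 8*54 + 35 = 467, q_5 = 8*17 + 11 = 147.
q_5 = 147 > 80, so the last convergent with denominator <= 80 is p_4/q_4 = 54/17.
The closest fraction with denominator <= 80 is either p_4/q_4 or the intermediate fraction (k*p_4 + p_3)/(k*q_4 + q_3) with the largest k >= 1 whose denominator stays <= 80; these approach x as k grows, and every other convergent or intermediate fraction in range is farther away.
Largest k: floor((80 - q_3)/q_4) = floor((80 - 11)/17) = 4.
That gives (4*54 + 35)/(4*17 + 11) = 251/79.
Compare the errors: |x - 54/17| = |988*17 - 54*311|/(311*17) = 2/5287, and |x - 251/79| = |988*79 - 251*311|/(311*79) = 9/24569.
Cross-multiplying, 9*5287 = 47583 < 49138 = 2*24569, so 9/24569 is smaller: the intermediate fraction 251/79 is closer to x than 54/17.

251/79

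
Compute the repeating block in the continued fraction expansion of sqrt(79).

[8; (1, 7, 1, 16)]

Write x_i = (sqrt(79) + m_i)/d_i with (m_0, d_0) = (0, 1). a_0 = floor(sqrt(79)) = 8, since 8^2 = 64 <= 79 < 81 = 9^2.
Iterate m_{i+1} = d_i*a_i - m_i, d_{i+1} = (79 - m_{i+1}^2)/d_i, a_{i+1} = floor((a_0 + m_{i+1})/d_{i+1}):
  m_1 = 1*8 - 0 = 8, d_1 = (79 - 8^2)/1 = 15/1 = 15, a_1 = floor((8 + 8)/15) = 1.
  m_2 = 15*1 - 8 = 7, d_2 = (79 - 7^2)/15 = 30/15 = 2, a_2 = floor((8 + 7)/2) = 7.
  m_3 = 2*7 - 7 = 7, d_3 = (79 - 7^2)/2 = 30/2 = 15, a_3 = floor((8 + 7)/15) = 1.
  m_4 = 15*1 - 7 = 8, d_4 = (79 - 8^2)/15 = 15/15 = 1, a_4 = floor((8 + 8)/1) = 16.
  m_5 = 1*16 - 8 = 8, d_5 = (79 - 8^2)/1 = 15/1 = 15: (m_5, d_5) = (m_1, d_1) = (8, 15), so from here the quotients repeat a_1, ..., a_4; the period length is 4.
Hence the expansion of sqrt(79) is a_0 = 8 followed by the repeating block 1, 7, 1, 16 (period 4).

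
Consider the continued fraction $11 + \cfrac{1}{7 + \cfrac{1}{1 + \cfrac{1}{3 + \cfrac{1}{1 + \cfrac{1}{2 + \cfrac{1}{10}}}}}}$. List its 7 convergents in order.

11/1, 78/7, 89/8, 345/31, 434/39, 1213/109, 12564/1129

Using the convergent recurrence p_i = a_i*p_{i-1} + p_{i-2}, q_i = a_i*q_{i-1} + q_{i-2} with p_{-2}=0, p_{-1}=1, q_{-2}=1, q_{-1}=0:
  i=0: a_0=11, p_0 = 11*1 + 0 = 11, q_0 = 11*0 + 1 = 1.
  i=1: a_1=7, p_1 = 7*11 + 1 = 78, q_1 = 7*1 + 0 = 7.
  i=2: a_2=1, p_2 = 1*78 + 11 = 89, q_2 = 1*7 + 1 = 8.
  i=3: a_3=3, p_3 = 3*89 + 78 = 345, q_3 = 3*8 + 7 = 31.
  i=4: a_4=1, p_4 = 1*345 + 89 = 434, q_4 = 1*31 + 8 = 39.
  i=5: a_5=2, p_5 = 2*434 + 345 = 1213, q_5 = 2*39 + 31 = 109.
  i=6: a_6=10, p_6 = 10*1213 + 434 = 12564, q_6 = 10*109 + 39 = 1129.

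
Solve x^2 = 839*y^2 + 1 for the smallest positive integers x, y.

(x, y) = (840, 29)

First expand sqrt(839) as a continued fraction. With x_i = (sqrt(839) + m_i)/d_i and (m_0, d_0) = (0, 1): a_0 = floor(sqrt(839)) = 28, since 28^2 = 784 <= 839 < 841 = 29^2.
Iterate m_{i+1} = d_i*a_i - m_i, d_{i+1} = (839 - m_{i+1}^2)/d_i, a_{i+1} = floor((a_0 + m_{i+1})/d_{i+1}):
  m_1 = 1*28 - 0 = 28, d_1 = (839 - 28^2)/1 = 55/1 = 55, a_1 = floor((28 + 28)/55) = 1.
  m_2 = 55*1 - 28 = 27, d_2 = (839 - 27^2)/55 = 110/55 = 2, a_2 = floor((28 + 27)/2) = 27.
  m_3 = 2*27 - 27 = 27, d_3 = (839 - 27^2)/2 = 110/2 = 55, a_3 = floor((28 + 27)/55) = 1.
  m_4 = 55*1 - 27 = 28, d_4 = (839 - 28^2)/55 = 55/55 = 1, a_4 = floor((28 + 28)/1) = 56.
  m_5 = 1*56 - 28 = 28, d_5 = (839 - 28^2)/1 = 55/1 = 55: (m_5, d_5) = (m_1, d_1) = (28, 55), so from here the quotients repeat a_1, ..., a_4; the period length is 4.
So sqrt(839) = [28; (1, 27, 1, 56)] with period length k = 4.
k is even, so the fundamental solution of x^2 - 839y^2 = 1 is (p_{k-1}, q_{k-1}) = (p_3, q_3); compute convergents through index 3.
Convergents (p_i = a_i*p_{i-1} + p_{i-2}, q_i = a_i*q_{i-1} + q_{i-2} with p_{-2}=0, p_{-1}=1, q_{-2}=1, q_{-1}=0):
  i=0: a_0=28, p_0 = 28*1 + 0 = 28, q_0 = 28*0 + 1 = 1.
  i=1: a_1=1, p_1 = 1*28 + 1 = 29, q_1 = 1*1 + 0 = 1.
  i=2: a_2=27, p_2 = 27*29 + 28 = 811, q_2 = 27*1 + 1 = 28.
  i=3: a_3=1, p_3 = 1*811 + 29 = 840, q_3 = 1*28 + 1 = 29.
Check: 840^2 - 839*29^2 = 705600 - 705599 = 1, so (x, y) = (840, 29) solves the equation, and by the theorem it is the least positive solution.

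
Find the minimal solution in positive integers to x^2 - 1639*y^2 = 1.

(x, y) = (1401940, 34629)

First expand sqrt(1639) as a continued fraction. With x_i = (sqrt(1639) + m_i)/d_i and (m_0, d_0) = (0, 1): a_0 = floor(sqrt(1639)) = 40, since 40^2 = 1600 <= 1639 < 1681 = 41^2.
Iterate m_{i+1} = d_i*a_i - m_i, d_{i+1} = (1639 - m_{i+1}^2)/d_i, a_{i+1} = floor((a_0 + m_{i+1})/d_{i+1}):
  m_1 = 1*40 - 0 = 40, d_1 = (1639 - 40^2)/1 = 39/1 = 39, a_1 = floor((40 + 40)/39) = 2.
  m_2 = 39*2 - 40 = 38, d_2 = (1639 - 38^2)/39 = 195/39 = 5, a_2 = floor((40 + 38)/5) = 15.
  m_3 = 5*15 - 38 = 37, d_3 = (1639 - 37^2)/5 = 270/5 = 54, a_3 = floor((40 + 37)/54) = 1.
  m_4 = 54*1 - 37 = 17, d_4 = (1639 - 17^2)/54 = 1350/54 = 25, a_4 = floor((40 + 17)/25) = 2.
  m_5 = 25*2 - 17 = 33, d_5 = (1639 - 33^2)/25 = 550/25 = 22, a_5 = floor((40 + 33)/22) = 3.
  m_6 = 22*3 - 33 = 33, d_6 = (1639 - 33^2)/22 = 550/22 = 25, a_6 = floor((40 + 33)/25) = 2.
  m_7 = 25*2 - 33 = 17, d_7 = (1639 - 17^2)/25 = 1350/25 = 54, a_7 = floor((40 + 17)/54) = 1.
  m_8 = 54*1 - 17 = 37, d_8 = (1639 - 37^2)/54 = 270/54 = 5, a_8 = floor((40 + 37)/5) = 15.
  m_9 = 5*15 - 37 = 38, d_9 = (1639 - 38^2)/5 = 195/5 = 39, a_9 = floor((40 + 38)/39) = 2.
  m_10 = 39*2 - 38 = 40, d_10 = (1639 - 40^2)/39 = 39/39 = 1, a_10 = floor((40 + 40)/1) = 80.
  m_11 = 1*80 - 40 = 40, d_11 = (1639 - 40^2)/1 = 39/1 = 39: (m_11, d_11) = (m_1, d_1) = (40, 39), so from here the quotients repeat a_1, ..., a_10; the period length is 10.
So sqrt(1639) = [40; (2, 15, 1, 2, 3, 2, 1, 15, 2, 80)] with period length k = 10.
k is even, so the fundamental solution of x^2 - 1639y^2 = 1 is (p_{k-1}, q_{k-1}) = (p_9, q_9); compute convergents through index 9.
Convergents (p_i = a_i*p_{i-1} + p_{i-2}, q_i = a_i*q_{i-1} + q_{i-2} with p_{-2}=0, p_{-1}=1, q_{-2}=1, q_{-1}=0):
  i=0: a_0=40, p_0 = 40*1 + 0 = 40, q_0 = 40*0 + 1 = 1.
  i=1: a_1=2, p_1 = 2*40 + 1 = 81, q_1 = 2*1 + 0 = 2.
  i=2: a_2=15, p_2 = 15*81 + 40 = 1255, q_2 = 15*2 + 1 = 31.
  i=3: a_3=1, p_3 = 1*1255 + 81 = 1336, q_3 = 1*31 + 2 = 33.
  i=4: a_4=2, p_4 = 2*1336 + 1255 = 3927, q_4 = 2*33 + 31 = 97.
  i=5: a_5=3, p_5 = 3*3927 + 1336 = 13117, q_5 = 3*97 + 33 = 324.
  i=6: a_6=2, p_6 = 2*13117 + 3927 = 30161, q_6 = 2*324 + 97 = 745.
  i=7: a_7=1, p_7 = 1*30161 + 13117 = 43278, q_7 = 1*745 + 324 = 1069.
  i=8: a_8=15, p_8 = 15*43278 + 30161 = 679331, q_8 = 15*1069 + 745 = 16780.
  i=9: a_9=2, p_9 = 2*679331 + 43278 = 1401940, q_9 = 2*16780 + 1069 = 34629.
Check: 1401940^2 - 1639*34629^2 = 1965435763600 - 1965435763599 = 1, so (x, y) = (1401940, 34629) solves the equation, and by the theorem it is the least positive solution.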